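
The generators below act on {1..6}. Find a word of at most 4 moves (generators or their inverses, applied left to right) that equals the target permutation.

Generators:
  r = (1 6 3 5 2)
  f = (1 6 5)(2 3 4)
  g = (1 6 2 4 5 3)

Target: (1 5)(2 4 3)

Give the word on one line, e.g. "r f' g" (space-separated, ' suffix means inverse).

  after f: (1 6 5)(2 3 4)
  after r: (1 3 4)(2 5 6)
  after g': (1 5)(2 4 3)

f r g'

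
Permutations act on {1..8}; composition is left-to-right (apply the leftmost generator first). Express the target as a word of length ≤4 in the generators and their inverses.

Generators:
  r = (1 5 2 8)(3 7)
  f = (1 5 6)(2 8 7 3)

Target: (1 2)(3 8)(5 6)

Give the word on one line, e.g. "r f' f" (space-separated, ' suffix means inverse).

r' f'

  after r': (1 8 2 5)(3 7)
  after f': (1 2)(3 8)(5 6)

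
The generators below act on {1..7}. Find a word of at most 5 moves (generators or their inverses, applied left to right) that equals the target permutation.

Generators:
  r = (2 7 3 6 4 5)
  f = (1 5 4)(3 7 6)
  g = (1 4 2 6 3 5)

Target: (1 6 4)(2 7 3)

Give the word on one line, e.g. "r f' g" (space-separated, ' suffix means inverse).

r f' r'

  after r: (2 7 3 6 4 5)
  after f': (1 4)(2 3 7 6 5)
  after r': (1 6 4)(2 7 3)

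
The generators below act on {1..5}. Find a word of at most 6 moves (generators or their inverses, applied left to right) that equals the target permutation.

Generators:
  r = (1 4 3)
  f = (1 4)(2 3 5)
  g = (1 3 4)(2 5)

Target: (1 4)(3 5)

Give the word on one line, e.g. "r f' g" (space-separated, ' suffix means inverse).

  after f': (1 4)(2 5 3)
  after g: (3 5 4)
  after g: (1 3 2 5)
  after g: (1 4)(3 5)

f' g g g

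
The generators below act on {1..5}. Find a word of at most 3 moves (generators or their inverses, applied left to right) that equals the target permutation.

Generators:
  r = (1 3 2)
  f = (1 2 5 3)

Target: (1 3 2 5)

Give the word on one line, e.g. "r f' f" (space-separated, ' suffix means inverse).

f r r

  after f: (1 2 5 3)
  after r: (2 5)
  after r: (1 3 2 5)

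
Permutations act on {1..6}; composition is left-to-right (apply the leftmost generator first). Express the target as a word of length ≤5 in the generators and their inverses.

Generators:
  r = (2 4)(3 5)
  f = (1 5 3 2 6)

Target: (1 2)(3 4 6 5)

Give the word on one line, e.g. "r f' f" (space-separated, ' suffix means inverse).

f r' f

  after f: (1 5 3 2 6)
  after r': (1 3 4 2 6)
  after f: (1 2)(3 4 6 5)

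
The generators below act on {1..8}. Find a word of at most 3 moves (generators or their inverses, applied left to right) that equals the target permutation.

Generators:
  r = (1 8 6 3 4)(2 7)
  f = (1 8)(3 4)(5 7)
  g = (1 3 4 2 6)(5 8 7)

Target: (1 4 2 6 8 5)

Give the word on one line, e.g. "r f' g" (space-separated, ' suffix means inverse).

  after g: (1 3 4 2 6)(5 8 7)
  after f': (1 4 2 6 8 5)

g f'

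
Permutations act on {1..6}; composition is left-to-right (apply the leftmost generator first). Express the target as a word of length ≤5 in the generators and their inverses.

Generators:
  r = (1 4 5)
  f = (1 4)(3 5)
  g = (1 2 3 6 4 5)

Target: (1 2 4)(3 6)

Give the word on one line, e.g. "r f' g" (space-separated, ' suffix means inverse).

g f r' f r

  after g: (1 2 3 6 4 5)
  after f: (1 2 5 4 3 6)
  after r': (1 2 4 3 6 5)
  after f: (1 2)(3 6)(4 5)
  after r: (1 2 4)(3 6)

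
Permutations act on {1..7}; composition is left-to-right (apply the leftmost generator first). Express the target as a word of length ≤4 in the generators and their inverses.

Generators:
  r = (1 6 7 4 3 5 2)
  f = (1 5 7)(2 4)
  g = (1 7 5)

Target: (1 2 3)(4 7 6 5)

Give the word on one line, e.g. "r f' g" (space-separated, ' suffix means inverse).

f r g

  after f: (1 5 7)(2 4)
  after r: (1 2 3 5 4)(6 7)
  after g: (1 2 3)(4 7 6 5)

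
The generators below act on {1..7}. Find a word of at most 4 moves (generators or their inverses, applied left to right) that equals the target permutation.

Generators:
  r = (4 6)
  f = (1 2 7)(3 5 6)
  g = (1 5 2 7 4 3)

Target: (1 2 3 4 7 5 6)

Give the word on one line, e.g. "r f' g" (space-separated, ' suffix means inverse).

f' g' r

  after f': (1 7 2)(3 6 5)
  after g': (1 2 3 6)(4 7 5)
  after r: (1 2 3 4 7 5 6)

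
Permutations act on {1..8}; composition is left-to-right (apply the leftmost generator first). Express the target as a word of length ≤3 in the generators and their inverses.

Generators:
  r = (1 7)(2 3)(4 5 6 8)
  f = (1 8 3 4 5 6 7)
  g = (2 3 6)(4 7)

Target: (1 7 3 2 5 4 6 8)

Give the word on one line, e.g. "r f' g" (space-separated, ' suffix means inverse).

g' f'

  after g': (2 6 3)(4 7)
  after f': (1 7 3 2 5 4 6 8)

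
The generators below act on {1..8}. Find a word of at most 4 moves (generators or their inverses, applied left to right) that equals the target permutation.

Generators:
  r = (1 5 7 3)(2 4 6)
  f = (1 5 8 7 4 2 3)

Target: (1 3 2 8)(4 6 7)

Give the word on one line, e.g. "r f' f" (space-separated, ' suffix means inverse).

  after r: (1 5 7 3)(2 4 6)
  after f': (2 7)(4 6)(5 8)
  after f': (1 3 2 8)(4 6 7)

r f' f'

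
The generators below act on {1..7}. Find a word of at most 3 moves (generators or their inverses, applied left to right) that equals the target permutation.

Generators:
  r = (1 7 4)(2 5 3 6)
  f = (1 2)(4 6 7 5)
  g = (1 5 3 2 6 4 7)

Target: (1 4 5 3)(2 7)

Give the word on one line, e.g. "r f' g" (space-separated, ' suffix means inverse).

  after g: (1 5 3 2 6 4 7)
  after f: (1 4 5 3)(2 7)

g f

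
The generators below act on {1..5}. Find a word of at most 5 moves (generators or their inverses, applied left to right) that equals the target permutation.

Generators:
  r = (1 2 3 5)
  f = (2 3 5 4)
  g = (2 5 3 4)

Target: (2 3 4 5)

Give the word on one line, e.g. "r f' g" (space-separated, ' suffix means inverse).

g f g'

  after g: (2 5 3 4)
  after f: (2 4 3)
  after g': (2 3 4 5)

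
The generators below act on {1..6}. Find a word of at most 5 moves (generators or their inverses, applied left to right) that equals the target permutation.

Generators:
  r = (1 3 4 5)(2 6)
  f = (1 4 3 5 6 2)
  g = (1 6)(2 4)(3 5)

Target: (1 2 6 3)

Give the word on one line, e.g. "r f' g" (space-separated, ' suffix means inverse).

f' r r

  after f': (1 2 6 5 3 4)
  after r: (1 6)(3 5 4)
  after r: (1 2 6 3)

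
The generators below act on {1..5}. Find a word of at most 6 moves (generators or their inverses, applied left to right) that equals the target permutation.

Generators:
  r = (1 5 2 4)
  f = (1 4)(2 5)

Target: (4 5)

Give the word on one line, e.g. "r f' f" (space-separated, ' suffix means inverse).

f' r f' f'

  after f': (1 4)(2 5)
  after r: (4 5)
  after f': (1 4 2 5)
  after f': (4 5)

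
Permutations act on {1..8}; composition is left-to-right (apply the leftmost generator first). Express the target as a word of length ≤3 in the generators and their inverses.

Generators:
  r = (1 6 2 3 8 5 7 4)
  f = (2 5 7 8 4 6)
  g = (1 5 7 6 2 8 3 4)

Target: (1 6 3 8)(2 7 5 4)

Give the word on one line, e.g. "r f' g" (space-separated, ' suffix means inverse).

f r

  after f: (2 5 7 8 4 6)
  after r: (1 6 3 8)(2 7 5 4)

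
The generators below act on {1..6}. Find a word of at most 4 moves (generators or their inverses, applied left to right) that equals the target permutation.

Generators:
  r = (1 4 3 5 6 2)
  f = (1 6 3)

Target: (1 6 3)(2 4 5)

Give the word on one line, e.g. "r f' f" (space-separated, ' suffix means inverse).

f' r r

  after f': (1 3 6)
  after r: (1 5 6 4 3 2)
  after r: (1 6 3)(2 4 5)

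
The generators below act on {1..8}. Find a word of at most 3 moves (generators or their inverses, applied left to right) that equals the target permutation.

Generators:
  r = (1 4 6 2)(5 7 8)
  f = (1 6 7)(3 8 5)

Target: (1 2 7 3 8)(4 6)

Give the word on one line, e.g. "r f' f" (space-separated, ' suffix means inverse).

r' f

  after r': (1 2 6 4)(5 8 7)
  after f: (1 2 7 3 8)(4 6)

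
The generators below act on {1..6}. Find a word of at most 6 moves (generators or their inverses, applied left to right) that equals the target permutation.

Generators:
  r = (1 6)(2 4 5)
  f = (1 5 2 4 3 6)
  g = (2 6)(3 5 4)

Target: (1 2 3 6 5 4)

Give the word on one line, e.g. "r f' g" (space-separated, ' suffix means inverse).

  after g': (2 6)(3 4 5)
  after f': (1 6 5 4)(2 3)
  after g': (1 2 4)(3 6)
  after g': (1 6 4)(2 5 3)
  after g': (1 2 3 6 5 4)

g' f' g' g' g'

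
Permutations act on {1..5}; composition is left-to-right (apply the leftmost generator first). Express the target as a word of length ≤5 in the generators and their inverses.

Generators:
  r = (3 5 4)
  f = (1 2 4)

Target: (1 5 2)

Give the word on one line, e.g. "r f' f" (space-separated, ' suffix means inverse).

  after r: (3 5 4)
  after f': (1 4 3 5 2)
  after r': (1 5 2)

r f' r'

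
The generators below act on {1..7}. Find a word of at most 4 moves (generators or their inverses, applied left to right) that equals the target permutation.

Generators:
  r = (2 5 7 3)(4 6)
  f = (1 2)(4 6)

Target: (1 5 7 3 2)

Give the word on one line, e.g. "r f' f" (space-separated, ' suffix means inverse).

f r

  after f: (1 2)(4 6)
  after r: (1 5 7 3 2)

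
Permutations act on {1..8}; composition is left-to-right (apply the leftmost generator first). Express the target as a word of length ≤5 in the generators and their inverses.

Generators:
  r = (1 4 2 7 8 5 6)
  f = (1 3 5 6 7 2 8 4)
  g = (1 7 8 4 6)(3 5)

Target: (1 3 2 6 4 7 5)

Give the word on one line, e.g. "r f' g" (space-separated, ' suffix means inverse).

r g r' g' r'

  after r: (1 4 2 7 8 5 6)
  after g: (1 6 7 4 2 8 3 5)
  after r': (1 5 6 2 7)(3 8)
  after g': (1 3 7 6 2)(4 8 5)
  after r': (1 3 2 6 4 7 5)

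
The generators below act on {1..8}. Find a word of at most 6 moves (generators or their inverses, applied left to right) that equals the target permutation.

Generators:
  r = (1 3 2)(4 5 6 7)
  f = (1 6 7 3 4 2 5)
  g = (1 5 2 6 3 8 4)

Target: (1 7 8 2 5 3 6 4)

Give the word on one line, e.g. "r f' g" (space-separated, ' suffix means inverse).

g' r' g g

  after g': (1 4 8 3 6 2 5)
  after r': (1 7 6 3 5 2 4 8)
  after g: (1 7 3 2)(5 6 8)
  after g: (1 7 8 2 5 3 6 4)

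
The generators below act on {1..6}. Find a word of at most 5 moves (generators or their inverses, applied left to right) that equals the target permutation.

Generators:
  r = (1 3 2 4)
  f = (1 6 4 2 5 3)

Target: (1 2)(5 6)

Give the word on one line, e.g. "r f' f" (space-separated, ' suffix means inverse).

  after r: (1 3 2 4)
  after f: (3 5)(4 6)
  after r': (1 4 6 2 3 5)
  after f: (1 2)(5 6)

r f r' f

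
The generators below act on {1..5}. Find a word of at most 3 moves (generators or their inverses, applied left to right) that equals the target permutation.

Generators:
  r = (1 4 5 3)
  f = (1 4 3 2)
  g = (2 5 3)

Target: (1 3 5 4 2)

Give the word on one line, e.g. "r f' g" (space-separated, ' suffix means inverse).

g' f f

  after g': (2 3 5)
  after f: (1 4 3 5)
  after f: (1 3 5 4 2)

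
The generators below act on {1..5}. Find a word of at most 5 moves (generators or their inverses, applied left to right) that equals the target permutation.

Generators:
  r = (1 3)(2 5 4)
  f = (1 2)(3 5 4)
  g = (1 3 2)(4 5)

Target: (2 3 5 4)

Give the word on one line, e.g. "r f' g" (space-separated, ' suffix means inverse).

  after g': (1 2 3)(4 5)
  after g': (1 3 2)
  after r: (2 3 5 4)

g' g' r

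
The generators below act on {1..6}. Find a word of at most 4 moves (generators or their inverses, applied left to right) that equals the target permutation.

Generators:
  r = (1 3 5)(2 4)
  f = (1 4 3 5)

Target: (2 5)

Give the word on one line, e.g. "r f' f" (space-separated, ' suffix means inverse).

r f r

  after r: (1 3 5)(2 4)
  after f: (1 5 4 2 3)
  after r: (2 5)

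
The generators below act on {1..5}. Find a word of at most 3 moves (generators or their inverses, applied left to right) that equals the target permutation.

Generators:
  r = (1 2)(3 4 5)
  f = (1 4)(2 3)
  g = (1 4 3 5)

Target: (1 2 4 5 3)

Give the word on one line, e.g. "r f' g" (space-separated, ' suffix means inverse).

r' g

  after r': (1 2)(3 5 4)
  after g: (1 2 4 5 3)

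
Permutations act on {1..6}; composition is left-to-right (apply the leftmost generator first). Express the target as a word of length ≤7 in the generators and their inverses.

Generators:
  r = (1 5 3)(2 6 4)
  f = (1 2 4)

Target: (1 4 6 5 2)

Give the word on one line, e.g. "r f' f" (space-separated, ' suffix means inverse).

f' r' f f r

  after f': (1 4 2)
  after r': (1 6 2 3 5)
  after f: (1 6 4)(2 3 5)
  after f: (1 6)(2 3 5 4)
  after r: (1 4 6 5 2)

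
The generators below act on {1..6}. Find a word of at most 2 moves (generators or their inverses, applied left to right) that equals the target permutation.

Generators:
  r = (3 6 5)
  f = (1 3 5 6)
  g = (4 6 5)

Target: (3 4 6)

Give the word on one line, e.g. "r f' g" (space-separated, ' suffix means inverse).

  after r': (3 5 6)
  after g: (3 4 6)

r' g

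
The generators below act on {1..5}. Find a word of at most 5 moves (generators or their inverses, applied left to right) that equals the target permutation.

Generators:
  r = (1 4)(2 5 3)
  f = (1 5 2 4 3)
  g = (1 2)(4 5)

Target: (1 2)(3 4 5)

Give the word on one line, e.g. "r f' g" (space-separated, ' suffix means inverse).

f r' g g

  after f: (1 5 2 4 3)
  after r': (1 2)(3 4 5)
  after g: (3 5)
  after g: (1 2)(3 4 5)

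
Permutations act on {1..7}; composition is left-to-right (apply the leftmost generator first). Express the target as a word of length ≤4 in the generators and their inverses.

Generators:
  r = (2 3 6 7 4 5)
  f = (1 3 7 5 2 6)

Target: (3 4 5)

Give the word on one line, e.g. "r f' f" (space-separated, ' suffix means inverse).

  after r': (2 5 4 7 6 3)
  after f': (1 6)(2 7)(3 5 4)
  after r': (1 3 4 2 6)(5 7)
  after f': (3 4 5)

r' f' r' f'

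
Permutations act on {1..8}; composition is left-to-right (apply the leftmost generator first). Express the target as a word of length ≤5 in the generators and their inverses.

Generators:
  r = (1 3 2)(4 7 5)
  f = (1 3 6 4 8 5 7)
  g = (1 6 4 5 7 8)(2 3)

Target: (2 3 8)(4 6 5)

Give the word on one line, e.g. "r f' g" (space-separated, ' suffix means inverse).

g r g'

  after g: (1 6 4 5 7 8)(2 3)
  after r: (1 6 7 8 3)
  after g': (2 3 8)(4 6 5)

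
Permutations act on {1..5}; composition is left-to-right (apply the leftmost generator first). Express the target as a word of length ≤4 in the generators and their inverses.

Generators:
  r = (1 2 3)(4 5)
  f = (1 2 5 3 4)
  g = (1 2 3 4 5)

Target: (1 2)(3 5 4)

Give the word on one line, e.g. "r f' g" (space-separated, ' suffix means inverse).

  after g: (1 2 3 4 5)
  after g: (1 3 5 2 4)
  after r: (2 5 3 4)
  after g: (1 2)(3 5 4)

g g r g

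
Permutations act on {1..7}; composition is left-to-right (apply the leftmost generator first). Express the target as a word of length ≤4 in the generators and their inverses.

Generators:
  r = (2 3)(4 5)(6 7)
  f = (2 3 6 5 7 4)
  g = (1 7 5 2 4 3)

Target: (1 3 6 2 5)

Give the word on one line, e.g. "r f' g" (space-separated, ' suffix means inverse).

g' r f' g

  after g': (1 3 4 2 5 7)
  after r: (1 2 4 3 5 6 7)
  after f': (1 4 2 7)(3 6 5)
  after g: (1 3 6 2 5)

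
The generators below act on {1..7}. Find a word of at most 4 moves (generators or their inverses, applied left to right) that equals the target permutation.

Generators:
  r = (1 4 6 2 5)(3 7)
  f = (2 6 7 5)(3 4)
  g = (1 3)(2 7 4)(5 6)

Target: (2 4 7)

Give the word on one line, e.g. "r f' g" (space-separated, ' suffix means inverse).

  after g: (1 3)(2 7 4)(5 6)
  after g: (2 4 7)

g g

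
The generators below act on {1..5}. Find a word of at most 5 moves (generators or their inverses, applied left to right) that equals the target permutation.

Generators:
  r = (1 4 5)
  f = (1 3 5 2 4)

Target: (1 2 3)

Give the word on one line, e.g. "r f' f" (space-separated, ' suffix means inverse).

r' r' f r' f

  after r': (1 5 4)
  after r': (1 4 5)
  after f: (2 4)(3 5)
  after r': (1 5 3 4 2)
  after f: (1 2 3)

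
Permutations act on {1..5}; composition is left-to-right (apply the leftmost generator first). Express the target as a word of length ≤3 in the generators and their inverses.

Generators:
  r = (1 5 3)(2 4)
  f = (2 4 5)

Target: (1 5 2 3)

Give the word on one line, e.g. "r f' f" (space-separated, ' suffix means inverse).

f' r

  after f': (2 5 4)
  after r: (1 5 2 3)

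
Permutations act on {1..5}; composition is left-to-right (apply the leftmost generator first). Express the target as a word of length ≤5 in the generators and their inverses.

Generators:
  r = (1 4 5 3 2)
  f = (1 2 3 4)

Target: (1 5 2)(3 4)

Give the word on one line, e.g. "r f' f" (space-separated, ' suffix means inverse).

r' f r'

  after r': (1 2 3 5 4)
  after f: (1 3 5)(2 4)
  after r': (1 5 2)(3 4)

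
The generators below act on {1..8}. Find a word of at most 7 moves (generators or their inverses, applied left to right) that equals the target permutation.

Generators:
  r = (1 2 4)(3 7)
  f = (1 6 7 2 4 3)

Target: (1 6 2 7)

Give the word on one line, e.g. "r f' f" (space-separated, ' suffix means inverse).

r f f r f'

  after r: (1 2 4)(3 7)
  after f: (1 4 6 7)(2 3)
  after f: (1 3 4 7 6 2)
  after r: (1 7 6 4 3)
  after f': (1 6 2 7)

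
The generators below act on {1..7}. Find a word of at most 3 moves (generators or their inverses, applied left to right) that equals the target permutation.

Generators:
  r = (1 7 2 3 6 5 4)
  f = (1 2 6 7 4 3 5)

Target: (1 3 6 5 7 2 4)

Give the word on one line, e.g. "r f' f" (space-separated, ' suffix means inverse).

  after r': (1 4 5 6 3 2 7)
  after f: (1 3 6 5 7 2 4)

r' f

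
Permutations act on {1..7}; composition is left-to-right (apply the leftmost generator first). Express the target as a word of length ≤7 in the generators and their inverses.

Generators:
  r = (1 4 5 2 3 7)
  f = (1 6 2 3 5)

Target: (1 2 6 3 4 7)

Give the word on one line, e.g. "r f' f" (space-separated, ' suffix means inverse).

r f' f' r r

  after r: (1 4 5 2 3 7)
  after f': (1 4 3 7 5 6)
  after f': (1 4 2 6 5)(3 7)
  after r: (1 5 4 3)(2 6)
  after r: (1 2 6 3 4 7)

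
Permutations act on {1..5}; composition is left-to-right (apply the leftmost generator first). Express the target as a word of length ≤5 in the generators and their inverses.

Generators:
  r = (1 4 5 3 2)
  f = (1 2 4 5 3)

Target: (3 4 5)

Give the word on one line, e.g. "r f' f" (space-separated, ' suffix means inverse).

  after f: (1 2 4 5 3)
  after r': (1 3 2)
  after f: (3 4 5)

f r' f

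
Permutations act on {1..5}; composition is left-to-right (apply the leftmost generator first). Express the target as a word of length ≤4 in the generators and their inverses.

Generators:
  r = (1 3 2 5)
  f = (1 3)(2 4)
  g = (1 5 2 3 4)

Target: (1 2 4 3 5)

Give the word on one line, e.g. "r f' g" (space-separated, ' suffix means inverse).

g r f r

  after g: (1 5 2 3 4)
  after r: (3 4)
  after f: (1 3 2 4)
  after r: (1 2 4 3 5)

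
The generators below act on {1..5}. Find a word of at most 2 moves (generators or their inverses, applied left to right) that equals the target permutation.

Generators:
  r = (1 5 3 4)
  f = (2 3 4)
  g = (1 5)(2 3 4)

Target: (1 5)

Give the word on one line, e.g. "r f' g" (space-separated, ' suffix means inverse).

g' f

  after g': (1 5)(2 4 3)
  after f: (1 5)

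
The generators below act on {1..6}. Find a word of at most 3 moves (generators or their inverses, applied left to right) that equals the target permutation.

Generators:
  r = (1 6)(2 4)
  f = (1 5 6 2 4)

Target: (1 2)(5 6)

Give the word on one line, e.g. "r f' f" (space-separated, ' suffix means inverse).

f' r'

  after f': (1 4 2 6 5)
  after r': (1 2)(5 6)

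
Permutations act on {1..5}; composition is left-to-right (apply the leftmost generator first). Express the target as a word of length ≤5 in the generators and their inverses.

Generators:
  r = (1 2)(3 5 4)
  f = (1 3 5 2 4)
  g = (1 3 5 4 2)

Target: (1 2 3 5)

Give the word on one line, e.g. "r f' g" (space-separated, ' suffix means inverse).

  after g: (1 3 5 4 2)
  after f': (2 4 5)
  after r: (1 2 3 5)

g f' r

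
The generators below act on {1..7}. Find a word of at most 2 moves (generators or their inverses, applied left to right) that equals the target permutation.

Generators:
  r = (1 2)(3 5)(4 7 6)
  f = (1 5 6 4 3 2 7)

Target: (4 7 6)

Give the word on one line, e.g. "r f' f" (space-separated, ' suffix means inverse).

r' r'

  after r': (1 2)(3 5)(4 6 7)
  after r': (4 7 6)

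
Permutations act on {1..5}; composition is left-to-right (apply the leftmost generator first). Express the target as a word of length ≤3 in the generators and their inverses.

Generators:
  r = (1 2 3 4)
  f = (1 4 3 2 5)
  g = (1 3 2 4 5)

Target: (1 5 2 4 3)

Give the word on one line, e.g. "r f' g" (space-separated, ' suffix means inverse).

r' g r

  after r': (1 4 3 2)
  after g: (1 5)(2 3 4)
  after r: (1 5 2 4 3)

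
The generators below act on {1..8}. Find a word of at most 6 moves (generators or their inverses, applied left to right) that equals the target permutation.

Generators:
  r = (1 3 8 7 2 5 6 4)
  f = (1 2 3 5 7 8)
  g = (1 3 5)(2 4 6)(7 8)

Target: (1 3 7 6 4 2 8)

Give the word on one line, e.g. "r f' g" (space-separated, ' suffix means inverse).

  after f': (1 8 7 5 3 2)
  after f': (1 7 3)(2 8 5)
  after f': (1 5)(2 7)(3 8)
  after g': (1 3 7 6 4 2 8)

f' f' f' g'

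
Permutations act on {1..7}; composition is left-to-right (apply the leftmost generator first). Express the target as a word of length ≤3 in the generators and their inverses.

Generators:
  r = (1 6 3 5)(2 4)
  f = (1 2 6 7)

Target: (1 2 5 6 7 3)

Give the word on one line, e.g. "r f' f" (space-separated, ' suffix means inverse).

  after f: (1 2 6 7)
  after r': (1 4 2)(3 6 7 5)
  after r': (1 2 5 6 7 3)

f r' r'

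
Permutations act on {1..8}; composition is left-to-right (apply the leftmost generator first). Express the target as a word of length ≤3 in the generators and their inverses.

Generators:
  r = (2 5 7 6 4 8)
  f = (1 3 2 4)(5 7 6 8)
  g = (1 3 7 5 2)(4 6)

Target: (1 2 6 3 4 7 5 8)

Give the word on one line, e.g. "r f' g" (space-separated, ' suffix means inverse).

  after r: (2 5 7 6 4 8)
  after f': (1 4 6 2 8 3)
  after f': (1 2 6 3 4 7 5 8)

r f' f'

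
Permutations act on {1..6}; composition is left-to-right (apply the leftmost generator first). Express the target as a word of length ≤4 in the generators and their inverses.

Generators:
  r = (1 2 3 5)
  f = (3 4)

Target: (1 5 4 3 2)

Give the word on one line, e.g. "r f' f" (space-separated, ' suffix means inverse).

  after r': (1 5 3 2)
  after f': (1 5 4 3 2)

r' f'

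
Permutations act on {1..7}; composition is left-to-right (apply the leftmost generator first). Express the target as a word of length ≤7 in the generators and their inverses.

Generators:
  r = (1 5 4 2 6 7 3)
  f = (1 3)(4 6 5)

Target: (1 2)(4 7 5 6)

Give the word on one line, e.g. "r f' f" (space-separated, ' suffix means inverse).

r f r' f r

  after r: (1 5 4 2 6 7 3)
  after f: (1 4 2 5 6 7)
  after r': (1 5 2)(3 7)
  after f: (1 4 6 5 2 3 7)
  after r: (1 2)(4 7 5 6)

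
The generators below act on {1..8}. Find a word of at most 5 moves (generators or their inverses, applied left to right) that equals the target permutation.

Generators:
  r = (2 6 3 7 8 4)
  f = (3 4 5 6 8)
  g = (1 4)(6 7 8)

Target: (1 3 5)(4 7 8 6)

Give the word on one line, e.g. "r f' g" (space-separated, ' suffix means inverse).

f' g f' g g

  after f': (3 8 6 5 4)
  after g: (1 4 3 6 5)(7 8)
  after f': (1 3 5)(4 8 7 6)
  after g: (1 3 5 4 6)
  after g: (1 3 5)(4 7 8 6)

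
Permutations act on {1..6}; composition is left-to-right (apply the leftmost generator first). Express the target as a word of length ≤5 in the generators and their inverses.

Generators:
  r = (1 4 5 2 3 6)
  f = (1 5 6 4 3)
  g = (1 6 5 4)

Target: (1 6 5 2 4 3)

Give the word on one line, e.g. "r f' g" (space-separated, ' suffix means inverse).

r g f g'

  after r: (1 4 5 2 3 6)
  after g: (2 3 5)
  after f: (1 5 2)(3 6 4)
  after g': (1 6 5 2 4 3)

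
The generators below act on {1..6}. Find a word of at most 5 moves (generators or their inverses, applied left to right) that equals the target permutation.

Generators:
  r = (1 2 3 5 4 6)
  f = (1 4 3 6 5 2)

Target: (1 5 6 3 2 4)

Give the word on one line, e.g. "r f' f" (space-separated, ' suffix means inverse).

  after r': (1 6 4 5 3 2)
  after f: (1 5 6 3)(2 4)
  after r': (1 3 6 2 5 4)
  after f': (1 4 2 6 5)
  after r': (1 5 6 3 2 4)

r' f r' f' r'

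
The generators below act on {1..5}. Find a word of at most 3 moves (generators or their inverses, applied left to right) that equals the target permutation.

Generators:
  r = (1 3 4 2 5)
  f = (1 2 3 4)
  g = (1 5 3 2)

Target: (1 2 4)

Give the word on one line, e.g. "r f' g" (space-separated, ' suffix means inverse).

  after r': (1 5 2 4 3)
  after g: (1 3 5)(2 4)
  after g: (1 2 4)

r' g g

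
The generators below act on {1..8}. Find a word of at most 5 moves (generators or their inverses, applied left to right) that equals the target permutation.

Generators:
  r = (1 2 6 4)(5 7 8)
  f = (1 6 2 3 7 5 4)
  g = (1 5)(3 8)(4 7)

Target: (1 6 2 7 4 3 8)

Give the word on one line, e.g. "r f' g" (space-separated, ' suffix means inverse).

r' g r' f r'

  after r': (1 4 6 2)(5 8 7)
  after g: (1 7)(2 5 3 8 4 6)
  after r': (1 5 3 7 4 2 8 6)
  after f: (1 4 3 5 7)(2 8)
  after r': (1 6 2 7 4 3 8)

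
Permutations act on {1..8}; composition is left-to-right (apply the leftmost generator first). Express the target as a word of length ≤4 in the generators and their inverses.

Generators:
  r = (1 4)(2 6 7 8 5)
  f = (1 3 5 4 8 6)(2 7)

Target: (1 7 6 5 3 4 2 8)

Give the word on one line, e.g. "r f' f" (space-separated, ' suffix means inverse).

f' r

  after f': (1 6 8 4 5 3)(2 7)
  after r: (1 7 6 5 3 4 2 8)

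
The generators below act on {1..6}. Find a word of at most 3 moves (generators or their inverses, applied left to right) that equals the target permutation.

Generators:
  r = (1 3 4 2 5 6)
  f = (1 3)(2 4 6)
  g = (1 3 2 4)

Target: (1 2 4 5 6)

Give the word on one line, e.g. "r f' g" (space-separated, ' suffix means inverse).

g' r

  after g': (1 4 2 3)
  after r: (1 2 4 5 6)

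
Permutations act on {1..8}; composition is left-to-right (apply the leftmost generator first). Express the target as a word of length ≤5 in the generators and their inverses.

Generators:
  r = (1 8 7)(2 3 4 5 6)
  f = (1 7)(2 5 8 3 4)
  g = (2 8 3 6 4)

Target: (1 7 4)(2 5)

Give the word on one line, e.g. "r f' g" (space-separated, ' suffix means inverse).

  after r': (1 7 8)(2 6 5 4 3)
  after f': (2 6)(3 4 8 7 5)
  after r': (1 7 4)(2 5)

r' f' r'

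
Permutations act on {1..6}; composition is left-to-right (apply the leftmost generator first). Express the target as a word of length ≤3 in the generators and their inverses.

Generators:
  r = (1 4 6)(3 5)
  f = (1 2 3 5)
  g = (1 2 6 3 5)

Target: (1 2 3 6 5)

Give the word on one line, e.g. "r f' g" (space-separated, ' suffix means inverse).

g' f' f'

  after g': (1 5 3 6 2)
  after f': (1 3 6)(2 5)
  after f': (1 2 3 6 5)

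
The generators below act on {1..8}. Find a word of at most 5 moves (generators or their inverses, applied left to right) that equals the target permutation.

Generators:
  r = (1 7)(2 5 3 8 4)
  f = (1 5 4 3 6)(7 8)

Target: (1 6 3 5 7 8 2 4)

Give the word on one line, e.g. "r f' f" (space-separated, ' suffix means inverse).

  after r: (1 7)(2 5 3 8 4)
  after r: (2 3 4 5 8)
  after f': (1 6 3 5 7 8 2 4)

r r f'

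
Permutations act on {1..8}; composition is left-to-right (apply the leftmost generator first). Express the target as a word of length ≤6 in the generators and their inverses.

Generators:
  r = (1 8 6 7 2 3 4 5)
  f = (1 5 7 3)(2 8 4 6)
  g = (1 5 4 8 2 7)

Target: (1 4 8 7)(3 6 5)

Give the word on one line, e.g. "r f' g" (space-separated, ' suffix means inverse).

f r r g'

  after f: (1 5 7 3)(2 8 4 6)
  after r: (2 6 3 8 5)(4 7)
  after r: (1 8)(2 7 5 3 6 4)
  after g': (1 4 8 7)(3 6 5)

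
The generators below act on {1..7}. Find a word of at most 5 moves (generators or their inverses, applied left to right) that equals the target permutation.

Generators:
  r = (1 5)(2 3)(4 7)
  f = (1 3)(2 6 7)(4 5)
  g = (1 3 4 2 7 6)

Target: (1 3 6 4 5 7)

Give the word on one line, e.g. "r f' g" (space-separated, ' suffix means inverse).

r' f' g r

  after r': (1 5)(2 3)(4 7)
  after f': (1 4 6 2)(3 7 5)
  after g: (1 2 3 6 7 5 4)
  after r: (1 3 6 4 5 7)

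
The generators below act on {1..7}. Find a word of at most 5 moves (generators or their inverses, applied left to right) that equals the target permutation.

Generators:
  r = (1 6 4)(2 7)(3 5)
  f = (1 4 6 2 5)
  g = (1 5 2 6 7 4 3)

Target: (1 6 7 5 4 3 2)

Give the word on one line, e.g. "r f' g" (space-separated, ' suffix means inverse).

g f' f'

  after g: (1 5 2 6 7 4 3)
  after f': (1 2 4 3 5 6 7)
  after f': (1 6 7 5 4 3 2)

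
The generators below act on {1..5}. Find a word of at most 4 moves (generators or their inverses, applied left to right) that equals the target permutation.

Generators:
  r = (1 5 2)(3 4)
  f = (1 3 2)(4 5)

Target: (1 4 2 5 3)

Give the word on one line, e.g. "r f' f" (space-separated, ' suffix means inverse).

  after f: (1 3 2)(4 5)
  after r: (1 4 2 5 3)

f r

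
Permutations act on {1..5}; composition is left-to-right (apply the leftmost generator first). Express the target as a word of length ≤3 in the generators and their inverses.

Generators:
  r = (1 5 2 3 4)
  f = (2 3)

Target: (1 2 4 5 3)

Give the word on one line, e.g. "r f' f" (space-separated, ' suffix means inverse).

r r

  after r: (1 5 2 3 4)
  after r: (1 2 4 5 3)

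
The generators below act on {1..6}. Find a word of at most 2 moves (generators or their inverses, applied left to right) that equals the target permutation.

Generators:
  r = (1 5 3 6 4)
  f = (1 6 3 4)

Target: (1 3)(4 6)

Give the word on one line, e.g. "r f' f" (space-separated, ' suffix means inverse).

  after f: (1 6 3 4)
  after f: (1 3)(4 6)

f f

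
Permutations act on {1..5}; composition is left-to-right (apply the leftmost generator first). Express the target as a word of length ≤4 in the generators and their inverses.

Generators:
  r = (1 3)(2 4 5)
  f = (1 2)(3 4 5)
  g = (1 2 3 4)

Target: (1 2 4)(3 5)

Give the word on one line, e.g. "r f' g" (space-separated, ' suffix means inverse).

r r f'

  after r: (1 3)(2 4 5)
  after r: (2 5 4)
  after f': (1 2 4)(3 5)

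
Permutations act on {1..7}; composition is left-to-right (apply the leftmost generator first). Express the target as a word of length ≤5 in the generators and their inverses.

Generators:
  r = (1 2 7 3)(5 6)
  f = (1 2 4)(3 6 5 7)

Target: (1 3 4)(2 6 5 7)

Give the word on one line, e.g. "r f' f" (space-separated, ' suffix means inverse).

r f' r'

  after r: (1 2 7 3)(5 6)
  after f': (2 5 3 4)
  after r': (1 3 4)(2 6 5 7)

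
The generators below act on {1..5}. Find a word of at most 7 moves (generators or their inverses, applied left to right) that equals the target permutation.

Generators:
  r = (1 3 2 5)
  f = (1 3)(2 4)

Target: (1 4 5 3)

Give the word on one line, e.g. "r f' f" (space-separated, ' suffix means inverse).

f r' r' r' f

  after f: (1 3)(2 4)
  after r': (2 4 3 5)
  after r': (1 5 3 2 4)
  after r': (1 2 4 5)
  after f: (1 4 5 3)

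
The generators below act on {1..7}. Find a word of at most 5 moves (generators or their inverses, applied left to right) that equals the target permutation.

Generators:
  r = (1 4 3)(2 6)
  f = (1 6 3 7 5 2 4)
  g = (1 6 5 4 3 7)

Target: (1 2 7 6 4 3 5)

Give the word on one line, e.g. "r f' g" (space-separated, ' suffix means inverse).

  after f': (1 4 2 5 7 3 6)
  after g': (1 5 3)(2 6 7 4)
  after f: (1 2 3 6 5 7)
  after g: (1 2 7 6 4 3 5)

f' g' f g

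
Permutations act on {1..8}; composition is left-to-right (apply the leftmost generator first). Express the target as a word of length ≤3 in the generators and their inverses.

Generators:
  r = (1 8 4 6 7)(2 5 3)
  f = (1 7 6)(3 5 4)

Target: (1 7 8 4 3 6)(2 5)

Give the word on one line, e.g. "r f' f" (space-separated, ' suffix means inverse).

  after f': (1 6 7)(3 4 5)
  after r: (1 7 8 4 3 6)(2 5)

f' r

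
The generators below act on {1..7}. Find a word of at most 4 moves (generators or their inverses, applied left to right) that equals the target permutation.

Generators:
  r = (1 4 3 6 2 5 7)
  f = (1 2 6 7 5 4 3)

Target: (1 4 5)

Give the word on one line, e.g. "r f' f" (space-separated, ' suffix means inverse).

  after f: (1 2 6 7 5 4 3)
  after f: (1 6 5 3 2 7 4)
  after r': (1 3 6 2 5 4 7)
  after r': (1 4 5)

f f r' r'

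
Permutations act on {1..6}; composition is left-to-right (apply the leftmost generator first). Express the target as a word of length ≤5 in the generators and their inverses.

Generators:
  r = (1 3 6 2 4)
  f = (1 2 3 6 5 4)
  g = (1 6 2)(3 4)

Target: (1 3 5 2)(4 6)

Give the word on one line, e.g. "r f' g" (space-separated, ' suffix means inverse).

r' g f r'

  after r': (1 4 2 6 3)
  after g: (1 3 6 4)
  after f: (1 6)(2 3 5 4)
  after r': (1 3 5 2)(4 6)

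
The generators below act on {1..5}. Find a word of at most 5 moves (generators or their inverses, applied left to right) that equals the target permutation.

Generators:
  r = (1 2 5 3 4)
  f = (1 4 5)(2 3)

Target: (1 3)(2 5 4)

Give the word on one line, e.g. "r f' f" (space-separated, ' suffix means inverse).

r' r' f' r r

  after r': (1 4 3 5 2)
  after r': (1 3 2 4 5)
  after f': (1 2)
  after r: (1 5 3 4)
  after r: (1 3)(2 5 4)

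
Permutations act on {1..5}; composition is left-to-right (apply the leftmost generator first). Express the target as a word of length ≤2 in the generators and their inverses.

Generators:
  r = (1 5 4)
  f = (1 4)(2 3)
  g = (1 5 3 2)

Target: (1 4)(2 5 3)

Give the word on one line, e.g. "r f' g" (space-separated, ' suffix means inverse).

g r

  after g: (1 5 3 2)
  after r: (1 4)(2 5 3)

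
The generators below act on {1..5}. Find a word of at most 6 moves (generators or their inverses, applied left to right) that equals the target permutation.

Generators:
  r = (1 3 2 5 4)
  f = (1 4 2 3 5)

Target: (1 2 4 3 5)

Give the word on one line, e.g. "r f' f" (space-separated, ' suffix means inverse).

f' r' r' f'

  after f': (1 5 3 2 4)
  after r': (1 2 5)
  after r': (1 3)(4 5)
  after f': (1 2 4 3 5)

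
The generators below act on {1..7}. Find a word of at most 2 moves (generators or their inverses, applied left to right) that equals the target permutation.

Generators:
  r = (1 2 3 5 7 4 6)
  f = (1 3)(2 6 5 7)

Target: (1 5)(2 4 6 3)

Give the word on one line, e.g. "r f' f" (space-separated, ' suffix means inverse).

  after f': (1 3)(2 7 5 6)
  after r: (1 5)(2 4 6 3)

f' r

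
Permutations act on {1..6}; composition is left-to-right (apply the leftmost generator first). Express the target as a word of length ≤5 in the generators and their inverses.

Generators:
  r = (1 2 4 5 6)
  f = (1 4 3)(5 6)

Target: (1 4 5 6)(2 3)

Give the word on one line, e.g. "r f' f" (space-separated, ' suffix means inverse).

  after f': (1 3 4)(5 6)
  after r': (1 3 2)(4 6)
  after f': (1 4 5 6)(2 3)

f' r' f'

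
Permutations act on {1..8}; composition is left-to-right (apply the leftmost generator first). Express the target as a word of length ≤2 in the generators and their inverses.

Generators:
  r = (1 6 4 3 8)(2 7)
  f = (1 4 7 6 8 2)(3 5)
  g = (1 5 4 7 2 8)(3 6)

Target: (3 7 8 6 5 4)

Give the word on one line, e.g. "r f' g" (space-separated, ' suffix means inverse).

r' g

  after r': (1 8 3 4 6)(2 7)
  after g: (3 7 8 6 5 4)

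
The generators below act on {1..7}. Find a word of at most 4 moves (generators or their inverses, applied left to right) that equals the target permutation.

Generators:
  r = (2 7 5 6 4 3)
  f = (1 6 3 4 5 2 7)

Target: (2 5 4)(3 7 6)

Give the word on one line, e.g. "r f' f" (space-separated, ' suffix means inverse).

  after r: (2 7 5 6 4 3)
  after r: (2 5 4)(3 7 6)

r r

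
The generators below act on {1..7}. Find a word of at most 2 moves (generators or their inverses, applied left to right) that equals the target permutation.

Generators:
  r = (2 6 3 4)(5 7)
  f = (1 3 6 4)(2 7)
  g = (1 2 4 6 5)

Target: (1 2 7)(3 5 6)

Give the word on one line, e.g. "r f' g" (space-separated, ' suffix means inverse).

  after f': (1 4 6 3)(2 7)
  after g': (1 2 7)(3 5 6)

f' g'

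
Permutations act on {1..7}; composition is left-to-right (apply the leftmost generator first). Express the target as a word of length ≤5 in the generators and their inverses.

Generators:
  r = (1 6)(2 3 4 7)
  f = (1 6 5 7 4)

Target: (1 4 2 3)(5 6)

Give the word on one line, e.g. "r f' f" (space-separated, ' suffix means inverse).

  after f': (1 4 7 5 6)
  after r: (1 7 5)(2 3 4)
  after f: (1 4 2 3)(5 6)

f' r f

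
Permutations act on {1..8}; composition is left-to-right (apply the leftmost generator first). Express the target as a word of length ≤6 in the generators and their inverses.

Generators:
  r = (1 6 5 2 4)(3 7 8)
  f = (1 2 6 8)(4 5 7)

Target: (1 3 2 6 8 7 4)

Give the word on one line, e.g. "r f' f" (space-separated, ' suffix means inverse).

  after r': (1 4 2 5 6)(3 8 7)
  after r': (1 2 6 4 5)(3 7 8)
  after f: (1 6 5 2 8 3 4 7)
  after f: (1 8 3 5 6 7 2)
  after r: (1 3 2 6 8 7 4)

r' r' f f r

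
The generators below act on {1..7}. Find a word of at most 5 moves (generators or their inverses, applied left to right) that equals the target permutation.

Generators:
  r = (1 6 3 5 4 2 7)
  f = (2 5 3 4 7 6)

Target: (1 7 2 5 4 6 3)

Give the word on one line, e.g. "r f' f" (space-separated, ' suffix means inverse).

  after f': (2 6 7 4 3 5)
  after r': (1 7 5 4 6 2)
  after r': (1 2 7 3 6 4)
  after r': (1 4 7 6 5 3)
  after f: (1 7 2 5 4 6 3)

f' r' r' r' f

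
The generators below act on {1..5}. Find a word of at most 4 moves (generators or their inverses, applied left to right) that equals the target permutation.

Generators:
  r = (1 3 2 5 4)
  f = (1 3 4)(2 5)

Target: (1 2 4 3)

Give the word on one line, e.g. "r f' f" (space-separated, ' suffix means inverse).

  after f: (1 3 4)(2 5)
  after r: (1 2 4 3)

f r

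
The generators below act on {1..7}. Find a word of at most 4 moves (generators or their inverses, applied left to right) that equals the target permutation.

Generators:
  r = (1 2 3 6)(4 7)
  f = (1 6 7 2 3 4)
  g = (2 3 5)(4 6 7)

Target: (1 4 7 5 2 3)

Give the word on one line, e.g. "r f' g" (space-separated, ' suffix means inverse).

  after r: (1 2 3 6)(4 7)
  after f': (1 7 3)(4 6)
  after g: (1 4 7 5 2 3)

r f' g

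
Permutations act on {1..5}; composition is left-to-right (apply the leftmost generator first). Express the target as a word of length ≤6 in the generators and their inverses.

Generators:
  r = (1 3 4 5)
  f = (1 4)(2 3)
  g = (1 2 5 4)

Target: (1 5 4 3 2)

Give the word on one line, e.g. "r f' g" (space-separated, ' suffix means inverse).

g' g' f' f' f'

  after g': (1 4 5 2)
  after g': (1 5)(2 4)
  after f': (1 5 4 3 2)
  after f': (1 5)(2 4)
  after f': (1 5 4 3 2)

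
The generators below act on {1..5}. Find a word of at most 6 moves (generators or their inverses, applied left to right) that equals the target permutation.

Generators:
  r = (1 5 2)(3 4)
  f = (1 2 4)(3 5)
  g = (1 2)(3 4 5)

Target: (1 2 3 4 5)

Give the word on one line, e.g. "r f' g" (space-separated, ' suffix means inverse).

  after f: (1 2 4)(3 5)
  after r: (2 3)(4 5)
  after f': (1 4 3)(2 5)
  after f': (1 2 3 4 5)

f r f' f'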